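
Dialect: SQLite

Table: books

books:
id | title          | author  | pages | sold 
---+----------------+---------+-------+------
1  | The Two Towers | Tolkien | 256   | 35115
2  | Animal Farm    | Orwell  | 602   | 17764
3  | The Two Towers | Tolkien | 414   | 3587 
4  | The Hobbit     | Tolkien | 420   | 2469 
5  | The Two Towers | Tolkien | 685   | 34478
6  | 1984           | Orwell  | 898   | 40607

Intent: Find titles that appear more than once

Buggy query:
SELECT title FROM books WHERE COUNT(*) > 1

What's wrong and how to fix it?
Bug: COUNT(*) is an aggregate and cannot be used in WHERE

Fix: Group first, then use HAVING for the count condition

Corrected query:
SELECT title FROM books GROUP BY title HAVING COUNT(*) > 1

Result:
title         
--------------
The Two Towers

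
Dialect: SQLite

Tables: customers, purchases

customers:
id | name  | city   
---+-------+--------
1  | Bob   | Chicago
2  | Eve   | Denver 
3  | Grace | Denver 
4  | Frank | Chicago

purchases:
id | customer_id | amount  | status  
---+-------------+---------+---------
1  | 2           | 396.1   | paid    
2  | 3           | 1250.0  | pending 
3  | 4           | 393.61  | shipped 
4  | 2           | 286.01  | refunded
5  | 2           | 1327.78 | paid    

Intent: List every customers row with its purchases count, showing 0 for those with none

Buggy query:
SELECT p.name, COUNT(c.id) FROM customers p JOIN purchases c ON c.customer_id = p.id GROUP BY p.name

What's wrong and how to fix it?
Bug: INNER JOIN drops customers rows that have no matching purchases rows

Fix: Use LEFT JOIN so parents without children still appear (COUNT(c.id) gives 0)

Corrected query:
SELECT p.name, COUNT(c.id) FROM customers p LEFT JOIN purchases c ON c.customer_id = p.id GROUP BY p.name

Result:
name  | COUNT(c.id)
------+------------
Bob   | 0          
Eve   | 3          
Frank | 1          
Grace | 1          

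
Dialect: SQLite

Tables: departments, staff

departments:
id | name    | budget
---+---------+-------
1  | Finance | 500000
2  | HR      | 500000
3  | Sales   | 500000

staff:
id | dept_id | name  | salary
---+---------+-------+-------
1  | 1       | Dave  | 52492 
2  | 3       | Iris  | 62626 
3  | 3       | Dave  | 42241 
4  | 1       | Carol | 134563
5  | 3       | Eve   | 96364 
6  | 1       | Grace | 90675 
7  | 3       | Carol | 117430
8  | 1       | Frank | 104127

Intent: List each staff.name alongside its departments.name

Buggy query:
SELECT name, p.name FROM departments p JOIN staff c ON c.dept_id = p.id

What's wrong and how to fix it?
Bug: Both tables have a 'name' column; the unqualified reference is ambiguous

Fix: Prefix ambiguous columns with the table alias

Corrected query:
SELECT c.name, p.name FROM departments p JOIN staff c ON c.dept_id = p.id

Result:
name  | name   
------+--------
Dave  | Finance
Iris  | Sales  
Dave  | Sales  
Carol | Finance
Eve   | Sales  
Grace | Finance
Carol | Sales  
Frank | Finance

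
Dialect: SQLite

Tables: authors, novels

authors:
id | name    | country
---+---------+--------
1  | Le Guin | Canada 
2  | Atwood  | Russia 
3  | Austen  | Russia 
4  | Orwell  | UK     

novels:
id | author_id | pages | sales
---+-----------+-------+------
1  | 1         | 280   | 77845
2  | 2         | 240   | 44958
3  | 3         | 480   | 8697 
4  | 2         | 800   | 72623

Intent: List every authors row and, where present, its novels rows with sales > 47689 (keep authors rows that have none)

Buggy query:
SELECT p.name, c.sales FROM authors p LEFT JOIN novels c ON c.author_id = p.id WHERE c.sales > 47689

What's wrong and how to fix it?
Bug: A WHERE condition on the right-hand table after LEFT JOIN drops unmatched parents

Fix: Move the right-table condition into the ON clause so unmatched parents are kept

Corrected query:
SELECT p.name, c.sales FROM authors p LEFT JOIN novels c ON c.author_id = p.id AND c.sales > 47689

Result:
name    | sales
--------+------
Le Guin | 77845
Atwood  | 72623
Austen  | NULL 
Orwell  | NULL 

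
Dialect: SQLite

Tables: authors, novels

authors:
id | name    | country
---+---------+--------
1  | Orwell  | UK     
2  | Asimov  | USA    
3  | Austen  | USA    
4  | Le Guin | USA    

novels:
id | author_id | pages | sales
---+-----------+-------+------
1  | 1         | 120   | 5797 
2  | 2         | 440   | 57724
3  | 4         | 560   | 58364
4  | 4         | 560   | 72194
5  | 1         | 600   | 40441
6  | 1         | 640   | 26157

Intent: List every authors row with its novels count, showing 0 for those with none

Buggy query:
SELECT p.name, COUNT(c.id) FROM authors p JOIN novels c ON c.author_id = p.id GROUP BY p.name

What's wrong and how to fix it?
Bug: An inner join excludes parents with zero children

Fix: Use LEFT JOIN so parents without children still appear (COUNT(c.id) gives 0)

Corrected query:
SELECT p.name, COUNT(c.id) FROM authors p LEFT JOIN novels c ON c.author_id = p.id GROUP BY p.name

Result:
name    | COUNT(c.id)
--------+------------
Asimov  | 1          
Austen  | 0          
Le Guin | 2          
Orwell  | 3          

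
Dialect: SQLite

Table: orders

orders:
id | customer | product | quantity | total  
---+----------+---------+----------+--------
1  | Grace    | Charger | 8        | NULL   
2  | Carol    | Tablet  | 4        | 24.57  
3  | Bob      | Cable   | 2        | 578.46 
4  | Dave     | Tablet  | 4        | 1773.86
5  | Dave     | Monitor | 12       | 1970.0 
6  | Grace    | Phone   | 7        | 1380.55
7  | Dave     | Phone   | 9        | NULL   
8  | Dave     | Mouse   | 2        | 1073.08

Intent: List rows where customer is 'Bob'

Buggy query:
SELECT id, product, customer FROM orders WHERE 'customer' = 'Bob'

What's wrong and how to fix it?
Bug: Single quotes denote string literals in SQL; the column name is being compared as a constant string

Fix: Reference the column as customer without single quotes

Corrected query:
SELECT id, product, customer FROM orders WHERE customer = 'Bob'

Result:
id | product | customer
---+---------+---------
3  | Cable   | Bob     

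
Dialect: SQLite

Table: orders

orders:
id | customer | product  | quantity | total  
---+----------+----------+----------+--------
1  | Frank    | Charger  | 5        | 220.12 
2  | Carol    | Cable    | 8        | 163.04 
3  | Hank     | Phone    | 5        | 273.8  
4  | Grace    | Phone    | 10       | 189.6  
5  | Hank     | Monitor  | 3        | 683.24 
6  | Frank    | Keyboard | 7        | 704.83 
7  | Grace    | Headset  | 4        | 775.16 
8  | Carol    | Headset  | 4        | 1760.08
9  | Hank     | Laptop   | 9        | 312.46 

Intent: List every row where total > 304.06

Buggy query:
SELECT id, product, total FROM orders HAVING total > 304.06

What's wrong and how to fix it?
Bug: This is a non-aggregate query (no GROUP BY, no aggregates), so in SQLite the HAVING clause is invalid here; a row-level condition belongs in WHERE

Fix: Use WHERE for row-level filtering

Corrected query:
SELECT id, product, total FROM orders WHERE total > 304.06

Result:
id | product  | total  
---+----------+--------
5  | Monitor  | 683.24 
6  | Keyboard | 704.83 
7  | Headset  | 775.16 
8  | Headset  | 1760.08
9  | Laptop   | 312.46 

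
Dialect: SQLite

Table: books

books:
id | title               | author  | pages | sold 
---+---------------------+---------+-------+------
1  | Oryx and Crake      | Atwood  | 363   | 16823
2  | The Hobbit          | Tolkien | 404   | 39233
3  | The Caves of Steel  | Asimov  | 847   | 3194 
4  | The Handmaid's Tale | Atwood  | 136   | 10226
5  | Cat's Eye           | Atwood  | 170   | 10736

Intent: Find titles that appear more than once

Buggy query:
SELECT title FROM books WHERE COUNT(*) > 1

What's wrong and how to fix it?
Bug: COUNT(*) is an aggregate and cannot be used in WHERE

Fix: Group first, then use HAVING for the count condition

Corrected query:
SELECT title FROM books GROUP BY title HAVING COUNT(*) > 1

Result:
(no rows)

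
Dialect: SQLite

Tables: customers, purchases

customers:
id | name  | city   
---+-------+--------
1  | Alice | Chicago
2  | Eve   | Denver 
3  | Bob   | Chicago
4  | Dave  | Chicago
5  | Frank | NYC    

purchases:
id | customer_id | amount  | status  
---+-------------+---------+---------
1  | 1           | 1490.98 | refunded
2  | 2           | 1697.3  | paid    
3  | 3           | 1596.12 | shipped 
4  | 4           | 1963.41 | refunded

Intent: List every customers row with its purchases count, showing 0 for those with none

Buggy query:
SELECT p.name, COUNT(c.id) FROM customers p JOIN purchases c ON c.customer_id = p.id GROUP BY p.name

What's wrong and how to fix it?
Bug: INNER JOIN drops customers rows that have no matching purchases rows

Fix: Use LEFT JOIN so parents without children still appear (COUNT(c.id) gives 0)

Corrected query:
SELECT p.name, COUNT(c.id) FROM customers p LEFT JOIN purchases c ON c.customer_id = p.id GROUP BY p.name

Result:
name  | COUNT(c.id)
------+------------
Alice | 1          
Bob   | 1          
Dave  | 1          
Eve   | 1          
Frank | 0          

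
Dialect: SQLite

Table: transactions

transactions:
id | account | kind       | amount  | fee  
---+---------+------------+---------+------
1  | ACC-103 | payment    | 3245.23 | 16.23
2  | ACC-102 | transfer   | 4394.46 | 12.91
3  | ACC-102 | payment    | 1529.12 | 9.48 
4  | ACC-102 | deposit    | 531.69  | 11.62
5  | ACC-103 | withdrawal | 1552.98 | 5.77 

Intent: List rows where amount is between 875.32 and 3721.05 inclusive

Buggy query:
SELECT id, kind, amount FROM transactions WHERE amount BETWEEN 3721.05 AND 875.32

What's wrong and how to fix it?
Bug: BETWEEN expects the lower bound first; with 3721.05 AND 875.32 the range is empty

Fix: Write BETWEEN 875.32 AND 3721.05

Corrected query:
SELECT id, kind, amount FROM transactions WHERE amount BETWEEN 875.32 AND 3721.05

Result:
id | kind       | amount 
---+------------+--------
1  | payment    | 3245.23
3  | payment    | 1529.12
5  | withdrawal | 1552.98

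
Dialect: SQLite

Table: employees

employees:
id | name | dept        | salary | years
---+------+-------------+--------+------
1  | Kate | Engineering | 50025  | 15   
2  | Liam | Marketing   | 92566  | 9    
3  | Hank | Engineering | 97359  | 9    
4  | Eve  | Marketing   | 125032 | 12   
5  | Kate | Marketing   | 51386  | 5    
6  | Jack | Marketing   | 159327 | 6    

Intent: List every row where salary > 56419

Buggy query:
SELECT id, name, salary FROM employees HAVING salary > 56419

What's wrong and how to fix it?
Bug: HAVING filters the output of aggregation, but this query has no GROUP BY and no aggregate functions, so SQLite rejects it (HAVING clause on a non-aggregate query); the condition here is per row

Fix: Replace HAVING with WHERE since the condition applies to individual rows

Corrected query:
SELECT id, name, salary FROM employees WHERE salary > 56419

Result:
id | name | salary
---+------+-------
2  | Liam | 92566 
3  | Hank | 97359 
4  | Eve  | 125032
6  | Jack | 159327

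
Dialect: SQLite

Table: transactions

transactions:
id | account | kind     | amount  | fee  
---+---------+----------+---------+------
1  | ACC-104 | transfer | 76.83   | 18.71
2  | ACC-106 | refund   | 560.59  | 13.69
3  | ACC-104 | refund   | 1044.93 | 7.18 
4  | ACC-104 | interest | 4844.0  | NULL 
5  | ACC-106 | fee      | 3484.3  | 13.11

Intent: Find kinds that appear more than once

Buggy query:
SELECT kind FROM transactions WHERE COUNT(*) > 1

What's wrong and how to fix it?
Bug: WHERE can't reference COUNT(*); aggregates are computed after WHERE

Fix: Group first, then use HAVING for the count condition

Corrected query:
SELECT kind FROM transactions GROUP BY kind HAVING COUNT(*) > 1

Result:
kind  
------
refund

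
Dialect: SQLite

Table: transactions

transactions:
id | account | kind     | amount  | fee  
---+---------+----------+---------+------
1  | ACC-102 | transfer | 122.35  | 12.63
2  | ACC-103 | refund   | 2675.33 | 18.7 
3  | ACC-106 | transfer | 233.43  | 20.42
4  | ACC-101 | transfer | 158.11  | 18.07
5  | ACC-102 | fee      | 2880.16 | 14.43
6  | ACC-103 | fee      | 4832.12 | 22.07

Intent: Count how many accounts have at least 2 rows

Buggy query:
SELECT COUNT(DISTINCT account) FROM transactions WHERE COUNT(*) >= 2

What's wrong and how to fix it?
Bug: WHERE filters individual rows, not groups, so a group-level COUNT is invalid there

Fix: Group first with HAVING COUNT(*) >= 2, then COUNT the resulting groups

Corrected query:
SELECT COUNT(*) FROM (SELECT account FROM transactions GROUP BY account HAVING COUNT(*) >= 2)

Result:
COUNT(*)
--------
2       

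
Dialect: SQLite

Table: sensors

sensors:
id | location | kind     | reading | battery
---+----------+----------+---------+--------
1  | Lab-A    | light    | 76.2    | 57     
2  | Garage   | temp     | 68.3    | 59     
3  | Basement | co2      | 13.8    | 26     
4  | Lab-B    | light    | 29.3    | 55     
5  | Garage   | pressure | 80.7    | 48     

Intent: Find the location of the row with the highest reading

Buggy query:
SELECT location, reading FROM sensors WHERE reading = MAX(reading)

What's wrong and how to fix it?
Bug: MAX(reading) is an aggregate and cannot be used directly in WHERE

Fix: Use a subquery: WHERE reading = (SELECT MAX(reading) FROM sensors)

Corrected query:
SELECT location, reading FROM sensors WHERE reading = (SELECT MAX(reading) FROM sensors)

Result:
location | reading
---------+--------
Garage   | 80.7   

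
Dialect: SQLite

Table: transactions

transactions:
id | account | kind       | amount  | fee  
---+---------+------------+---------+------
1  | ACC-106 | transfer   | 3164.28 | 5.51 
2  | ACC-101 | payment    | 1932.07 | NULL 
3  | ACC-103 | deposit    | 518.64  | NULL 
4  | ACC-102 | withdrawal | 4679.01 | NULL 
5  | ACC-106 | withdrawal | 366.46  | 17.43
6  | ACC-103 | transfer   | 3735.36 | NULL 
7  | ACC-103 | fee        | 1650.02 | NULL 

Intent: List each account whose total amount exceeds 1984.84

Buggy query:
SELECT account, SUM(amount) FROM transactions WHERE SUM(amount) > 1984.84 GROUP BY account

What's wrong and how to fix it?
Bug: SUM(amount) is an aggregate, but WHERE filters rows before aggregation

Fix: Move the aggregate condition to a HAVING clause

Corrected query:
SELECT account, SUM(amount) FROM transactions GROUP BY account HAVING SUM(amount) > 1984.84

Result:
account | SUM(amount)
--------+------------
ACC-102 | 4679.01    
ACC-103 | 5904.02    
ACC-106 | 3530.74    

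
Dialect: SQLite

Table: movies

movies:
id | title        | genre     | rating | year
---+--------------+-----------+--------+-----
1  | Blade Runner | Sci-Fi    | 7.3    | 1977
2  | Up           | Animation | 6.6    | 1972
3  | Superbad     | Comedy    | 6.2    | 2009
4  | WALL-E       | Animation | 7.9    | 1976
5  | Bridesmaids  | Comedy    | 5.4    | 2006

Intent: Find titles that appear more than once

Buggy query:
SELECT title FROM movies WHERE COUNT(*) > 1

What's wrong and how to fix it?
Bug: COUNT(*) is an aggregate and cannot be used in WHERE

Fix: Group first, then use HAVING for the count condition

Corrected query:
SELECT title FROM movies GROUP BY title HAVING COUNT(*) > 1

Result:
(no rows)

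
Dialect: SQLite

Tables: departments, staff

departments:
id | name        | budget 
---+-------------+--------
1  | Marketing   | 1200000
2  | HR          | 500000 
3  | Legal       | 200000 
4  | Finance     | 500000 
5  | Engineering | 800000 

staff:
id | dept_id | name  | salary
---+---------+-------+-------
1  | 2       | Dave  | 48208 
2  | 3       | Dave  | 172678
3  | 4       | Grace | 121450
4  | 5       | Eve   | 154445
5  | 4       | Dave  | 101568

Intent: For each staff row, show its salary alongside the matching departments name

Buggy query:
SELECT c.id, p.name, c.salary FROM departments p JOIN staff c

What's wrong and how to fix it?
Bug: Missing join condition: each staff row is matched to all departments rows instead of just its own

Fix: Add ON c.dept_id = p.id to the JOIN

Corrected query:
SELECT c.id, p.name, c.salary FROM departments p JOIN staff c ON c.dept_id = p.id

Result:
id | name        | salary
---+-------------+-------
1  | HR          | 48208 
2  | Legal       | 172678
3  | Finance     | 121450
4  | Engineering | 154445
5  | Finance     | 101568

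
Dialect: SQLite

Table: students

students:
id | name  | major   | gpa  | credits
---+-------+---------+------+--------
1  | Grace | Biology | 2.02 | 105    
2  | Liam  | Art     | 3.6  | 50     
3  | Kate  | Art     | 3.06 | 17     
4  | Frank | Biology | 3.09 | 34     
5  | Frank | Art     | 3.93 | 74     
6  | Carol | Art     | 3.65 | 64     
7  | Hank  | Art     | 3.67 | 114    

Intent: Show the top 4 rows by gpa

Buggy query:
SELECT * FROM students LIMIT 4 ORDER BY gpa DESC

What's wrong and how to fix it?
Bug: LIMIT must come after ORDER BY

Fix: Sort with ORDER BY, then apply LIMIT

Corrected query:
SELECT * FROM students ORDER BY gpa DESC LIMIT 4

Result:
id | name  | major | gpa  | credits
---+-------+-------+------+--------
5  | Frank | Art   | 3.93 | 74     
7  | Hank  | Art   | 3.67 | 114    
6  | Carol | Art   | 3.65 | 64     
2  | Liam  | Art   | 3.6  | 50     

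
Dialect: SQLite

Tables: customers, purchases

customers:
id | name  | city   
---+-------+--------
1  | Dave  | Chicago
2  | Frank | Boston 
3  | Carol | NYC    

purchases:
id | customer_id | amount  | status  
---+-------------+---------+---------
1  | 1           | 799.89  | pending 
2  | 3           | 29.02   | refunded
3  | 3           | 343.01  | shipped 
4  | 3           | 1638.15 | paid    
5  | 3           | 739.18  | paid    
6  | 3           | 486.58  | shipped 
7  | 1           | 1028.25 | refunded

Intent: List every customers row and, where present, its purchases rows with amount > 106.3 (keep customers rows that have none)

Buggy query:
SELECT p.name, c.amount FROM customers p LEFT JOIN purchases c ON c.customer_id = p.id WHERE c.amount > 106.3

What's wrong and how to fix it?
Bug: Filtering c.amount in WHERE discards the NULL rows produced by LEFT JOIN, turning it into an inner join

Fix: Put 'c.amount > 106.3' in the JOIN's ON clause instead of WHERE

Corrected query:
SELECT p.name, c.amount FROM customers p LEFT JOIN purchases c ON c.customer_id = p.id AND c.amount > 106.3

Result:
name  | amount 
------+--------
Dave  | 799.89 
Dave  | 1028.25
Frank | NULL   
Carol | 343.01 
Carol | 486.58 
Carol | 739.18 
Carol | 1638.15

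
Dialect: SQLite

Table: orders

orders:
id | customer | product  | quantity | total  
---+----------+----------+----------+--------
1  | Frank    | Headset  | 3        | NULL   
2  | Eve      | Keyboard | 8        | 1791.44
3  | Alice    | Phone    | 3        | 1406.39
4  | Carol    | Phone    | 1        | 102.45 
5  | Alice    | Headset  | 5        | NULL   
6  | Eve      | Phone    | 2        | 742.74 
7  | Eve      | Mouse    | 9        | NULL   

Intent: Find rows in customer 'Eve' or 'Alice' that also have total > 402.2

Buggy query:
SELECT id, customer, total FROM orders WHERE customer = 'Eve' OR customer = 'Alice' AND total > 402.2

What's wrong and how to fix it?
Bug: Without parentheses, AND is evaluated before OR, so the total filter only applies to the 'Alice' branch

Fix: Add parentheses around the OR so the AND applies to both alternatives

Corrected query:
SELECT id, customer, total FROM orders WHERE (customer = 'Eve' OR customer = 'Alice') AND total > 402.2

Result:
id | customer | total  
---+----------+--------
2  | Eve      | 1791.44
3  | Alice    | 1406.39
6  | Eve      | 742.74 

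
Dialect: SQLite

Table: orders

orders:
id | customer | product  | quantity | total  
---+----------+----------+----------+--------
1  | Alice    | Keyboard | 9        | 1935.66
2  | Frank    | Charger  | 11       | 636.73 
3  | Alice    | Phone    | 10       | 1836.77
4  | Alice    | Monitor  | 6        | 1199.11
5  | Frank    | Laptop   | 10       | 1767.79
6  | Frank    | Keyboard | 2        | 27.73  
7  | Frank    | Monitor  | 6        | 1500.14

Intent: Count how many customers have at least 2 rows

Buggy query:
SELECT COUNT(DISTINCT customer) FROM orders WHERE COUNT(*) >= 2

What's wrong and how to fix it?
Bug: COUNT(*) cannot appear in WHERE; the per-group count doesn't exist yet

Fix: Use a subquery that GROUPs and filters with HAVING, then count its rows

Corrected query:
SELECT COUNT(*) FROM (SELECT customer FROM orders GROUP BY customer HAVING COUNT(*) >= 2)

Result:
COUNT(*)
--------
2       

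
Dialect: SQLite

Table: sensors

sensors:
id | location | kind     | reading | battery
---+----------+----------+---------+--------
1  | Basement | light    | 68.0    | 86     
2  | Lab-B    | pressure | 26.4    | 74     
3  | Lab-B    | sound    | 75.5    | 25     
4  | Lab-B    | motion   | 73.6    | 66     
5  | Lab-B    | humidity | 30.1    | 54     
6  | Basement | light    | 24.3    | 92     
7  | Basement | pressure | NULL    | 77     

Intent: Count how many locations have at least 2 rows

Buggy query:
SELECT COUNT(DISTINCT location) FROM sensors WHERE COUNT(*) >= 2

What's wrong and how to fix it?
Bug: WHERE filters individual rows, not groups, so a group-level COUNT is invalid there

Fix: Use a subquery that GROUPs and filters with HAVING, then count its rows

Corrected query:
SELECT COUNT(*) FROM (SELECT location FROM sensors GROUP BY location HAVING COUNT(*) >= 2)

Result:
COUNT(*)
--------
2       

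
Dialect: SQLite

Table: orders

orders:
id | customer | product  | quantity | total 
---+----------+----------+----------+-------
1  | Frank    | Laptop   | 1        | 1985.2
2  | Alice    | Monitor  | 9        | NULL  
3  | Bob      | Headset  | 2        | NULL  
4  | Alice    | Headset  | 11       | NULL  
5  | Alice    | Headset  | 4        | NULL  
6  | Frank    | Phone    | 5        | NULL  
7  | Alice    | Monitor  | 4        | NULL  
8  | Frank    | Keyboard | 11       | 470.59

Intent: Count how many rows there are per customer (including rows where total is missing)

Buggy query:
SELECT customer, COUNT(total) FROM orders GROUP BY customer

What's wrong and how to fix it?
Bug: COUNT(total) skips NULLs, so groups with missing total are undercounted

Fix: Use COUNT(*) to count all rows regardless of NULL

Corrected query:
SELECT customer, COUNT(*) FROM orders GROUP BY customer

Result:
customer | COUNT(*)
---------+---------
Alice    | 4       
Bob      | 1       
Frank    | 3       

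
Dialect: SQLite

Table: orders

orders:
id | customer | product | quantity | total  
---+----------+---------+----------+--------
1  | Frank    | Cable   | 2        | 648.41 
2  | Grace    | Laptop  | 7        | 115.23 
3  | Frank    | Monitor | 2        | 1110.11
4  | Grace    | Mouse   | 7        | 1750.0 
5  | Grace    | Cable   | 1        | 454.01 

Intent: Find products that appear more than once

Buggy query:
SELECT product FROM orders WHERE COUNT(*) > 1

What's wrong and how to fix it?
Bug: WHERE can't reference COUNT(*); aggregates are computed after WHERE

Fix: GROUP BY product, then filter groups with HAVING COUNT(*) > 1

Corrected query:
SELECT product FROM orders GROUP BY product HAVING COUNT(*) > 1

Result:
product
-------
Cable  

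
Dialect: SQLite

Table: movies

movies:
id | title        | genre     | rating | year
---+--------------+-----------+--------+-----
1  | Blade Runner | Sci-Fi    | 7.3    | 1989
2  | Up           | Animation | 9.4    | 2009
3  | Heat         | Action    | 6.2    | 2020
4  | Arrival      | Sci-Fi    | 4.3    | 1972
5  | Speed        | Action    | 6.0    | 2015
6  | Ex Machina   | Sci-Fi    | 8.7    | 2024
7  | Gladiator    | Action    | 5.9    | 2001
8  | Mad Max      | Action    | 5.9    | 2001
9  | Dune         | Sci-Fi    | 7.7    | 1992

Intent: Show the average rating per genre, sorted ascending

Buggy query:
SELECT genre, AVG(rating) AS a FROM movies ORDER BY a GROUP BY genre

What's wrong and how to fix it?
Bug: GROUP BY must precede ORDER BY

Fix: Move ORDER BY to the end, after GROUP BY

Corrected query:
SELECT genre, AVG(rating) AS a FROM movies GROUP BY genre ORDER BY a

Result:
genre     | a  
----------+----
Action    | 6  
Sci-Fi    | 7  
Animation | 9.4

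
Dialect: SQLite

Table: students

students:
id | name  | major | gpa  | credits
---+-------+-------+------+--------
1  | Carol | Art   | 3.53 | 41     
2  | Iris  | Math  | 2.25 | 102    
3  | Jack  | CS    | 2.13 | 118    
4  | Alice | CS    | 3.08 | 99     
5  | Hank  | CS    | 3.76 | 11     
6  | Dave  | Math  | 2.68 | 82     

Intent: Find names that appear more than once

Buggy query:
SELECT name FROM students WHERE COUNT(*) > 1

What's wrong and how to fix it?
Bug: COUNT(*) is an aggregate and cannot be used in WHERE

Fix: GROUP BY name, then filter groups with HAVING COUNT(*) > 1

Corrected query:
SELECT name FROM students GROUP BY name HAVING COUNT(*) > 1

Result:
(no rows)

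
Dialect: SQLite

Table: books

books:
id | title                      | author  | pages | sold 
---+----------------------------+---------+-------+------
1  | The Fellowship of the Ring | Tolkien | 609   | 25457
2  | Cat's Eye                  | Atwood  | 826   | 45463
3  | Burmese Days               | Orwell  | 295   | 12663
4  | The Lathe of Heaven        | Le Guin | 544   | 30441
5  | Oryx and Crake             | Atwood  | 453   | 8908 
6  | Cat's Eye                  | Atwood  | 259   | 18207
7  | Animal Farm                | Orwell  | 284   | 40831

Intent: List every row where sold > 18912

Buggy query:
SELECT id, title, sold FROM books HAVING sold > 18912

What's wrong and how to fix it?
Bug: HAVING filters the output of aggregation, but this query has no GROUP BY and no aggregate functions, so SQLite rejects it (HAVING clause on a non-aggregate query); the condition here is per row

Fix: Replace HAVING with WHERE since the condition applies to individual rows

Corrected query:
SELECT id, title, sold FROM books WHERE sold > 18912

Result:
id | title                      | sold 
---+----------------------------+------
1  | The Fellowship of the Ring | 25457
2  | Cat's Eye                  | 45463
4  | The Lathe of Heaven        | 30441
7  | Animal Farm                | 40831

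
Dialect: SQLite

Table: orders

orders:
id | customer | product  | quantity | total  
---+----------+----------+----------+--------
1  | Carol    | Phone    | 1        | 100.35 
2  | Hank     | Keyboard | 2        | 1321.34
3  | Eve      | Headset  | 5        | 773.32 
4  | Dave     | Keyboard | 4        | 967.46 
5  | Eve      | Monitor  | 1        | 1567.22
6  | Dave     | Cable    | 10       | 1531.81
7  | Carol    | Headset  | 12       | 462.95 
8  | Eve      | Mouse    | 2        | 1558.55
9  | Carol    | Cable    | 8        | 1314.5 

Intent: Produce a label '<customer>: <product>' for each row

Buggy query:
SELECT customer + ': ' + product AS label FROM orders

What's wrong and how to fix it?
Bug: SQLite uses || for string concatenation; + coerces text to numbers (yielding 0)

Fix: Use the || operator for string concatenation

Corrected query:
SELECT customer || ': ' || product AS label FROM orders

Result:
label         
--------------
Carol: Phone  
Hank: Keyboard
Eve: Headset  
Dave: Keyboard
Eve: Monitor  
Dave: Cable   
Carol: Headset
Eve: Mouse    
Carol: Cable  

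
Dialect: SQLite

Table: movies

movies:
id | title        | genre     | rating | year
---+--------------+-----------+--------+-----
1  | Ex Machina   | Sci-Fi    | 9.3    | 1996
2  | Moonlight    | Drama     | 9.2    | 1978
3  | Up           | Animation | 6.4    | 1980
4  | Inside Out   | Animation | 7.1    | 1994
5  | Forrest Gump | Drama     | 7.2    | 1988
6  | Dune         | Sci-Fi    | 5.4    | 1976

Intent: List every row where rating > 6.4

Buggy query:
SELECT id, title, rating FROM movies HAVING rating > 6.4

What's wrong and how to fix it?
Bug: This is a non-aggregate query (no GROUP BY, no aggregates), so in SQLite the HAVING clause is invalid here; a row-level condition belongs in WHERE

Fix: Replace HAVING with WHERE since the condition applies to individual rows

Corrected query:
SELECT id, title, rating FROM movies WHERE rating > 6.4

Result:
id | title        | rating
---+--------------+-------
1  | Ex Machina   | 9.3   
2  | Moonlight    | 9.2   
4  | Inside Out   | 7.1   
5  | Forrest Gump | 7.2   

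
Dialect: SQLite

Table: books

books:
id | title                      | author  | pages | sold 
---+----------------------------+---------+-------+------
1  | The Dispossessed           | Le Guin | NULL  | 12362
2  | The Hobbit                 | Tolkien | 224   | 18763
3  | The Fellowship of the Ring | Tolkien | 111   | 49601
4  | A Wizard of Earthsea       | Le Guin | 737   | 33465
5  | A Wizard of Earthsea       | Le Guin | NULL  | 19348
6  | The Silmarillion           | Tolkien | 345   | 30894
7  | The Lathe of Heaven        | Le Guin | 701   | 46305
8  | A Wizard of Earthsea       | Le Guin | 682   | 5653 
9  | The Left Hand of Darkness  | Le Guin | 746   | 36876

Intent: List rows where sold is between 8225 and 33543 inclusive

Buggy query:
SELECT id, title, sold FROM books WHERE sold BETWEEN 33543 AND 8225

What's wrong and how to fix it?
Bug: The bounds are reversed; BETWEEN a AND b requires a <= b to match anything

Fix: Swap the bounds so the smaller value comes first

Corrected query:
SELECT id, title, sold FROM books WHERE sold BETWEEN 8225 AND 33543

Result:
id | title                | sold 
---+----------------------+------
1  | The Dispossessed     | 12362
2  | The Hobbit           | 18763
4  | A Wizard of Earthsea | 33465
5  | A Wizard of Earthsea | 19348
6  | The Silmarillion     | 30894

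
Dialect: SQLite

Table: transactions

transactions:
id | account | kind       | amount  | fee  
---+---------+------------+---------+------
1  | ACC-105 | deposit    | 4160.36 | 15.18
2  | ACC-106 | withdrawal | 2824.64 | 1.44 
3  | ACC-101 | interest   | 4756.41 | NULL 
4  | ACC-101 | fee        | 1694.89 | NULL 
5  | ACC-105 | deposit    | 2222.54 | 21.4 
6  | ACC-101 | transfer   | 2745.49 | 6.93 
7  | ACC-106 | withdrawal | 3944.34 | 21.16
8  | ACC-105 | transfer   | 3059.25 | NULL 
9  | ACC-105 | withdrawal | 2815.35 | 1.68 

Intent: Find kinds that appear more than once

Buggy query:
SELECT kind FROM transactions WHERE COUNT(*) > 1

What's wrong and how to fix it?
Bug: WHERE can't reference COUNT(*); aggregates are computed after WHERE

Fix: GROUP BY kind, then filter groups with HAVING COUNT(*) > 1

Corrected query:
SELECT kind FROM transactions GROUP BY kind HAVING COUNT(*) > 1

Result:
kind      
----------
deposit   
transfer  
withdrawal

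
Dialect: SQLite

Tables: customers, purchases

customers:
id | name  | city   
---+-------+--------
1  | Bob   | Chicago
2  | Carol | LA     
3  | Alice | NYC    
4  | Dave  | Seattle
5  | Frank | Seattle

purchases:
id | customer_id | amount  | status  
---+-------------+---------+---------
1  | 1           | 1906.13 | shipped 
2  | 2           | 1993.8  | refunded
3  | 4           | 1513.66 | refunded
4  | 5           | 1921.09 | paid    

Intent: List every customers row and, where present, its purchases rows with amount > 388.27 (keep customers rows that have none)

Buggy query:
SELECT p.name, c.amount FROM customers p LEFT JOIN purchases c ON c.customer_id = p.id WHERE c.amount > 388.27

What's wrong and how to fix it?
Bug: Filtering c.amount in WHERE discards the NULL rows produced by LEFT JOIN, turning it into an inner join

Fix: Put 'c.amount > 388.27' in the JOIN's ON clause instead of WHERE

Corrected query:
SELECT p.name, c.amount FROM customers p LEFT JOIN purchases c ON c.customer_id = p.id AND c.amount > 388.27

Result:
name  | amount 
------+--------
Bob   | 1906.13
Carol | 1993.8 
Alice | NULL   
Dave  | 1513.66
Frank | 1921.09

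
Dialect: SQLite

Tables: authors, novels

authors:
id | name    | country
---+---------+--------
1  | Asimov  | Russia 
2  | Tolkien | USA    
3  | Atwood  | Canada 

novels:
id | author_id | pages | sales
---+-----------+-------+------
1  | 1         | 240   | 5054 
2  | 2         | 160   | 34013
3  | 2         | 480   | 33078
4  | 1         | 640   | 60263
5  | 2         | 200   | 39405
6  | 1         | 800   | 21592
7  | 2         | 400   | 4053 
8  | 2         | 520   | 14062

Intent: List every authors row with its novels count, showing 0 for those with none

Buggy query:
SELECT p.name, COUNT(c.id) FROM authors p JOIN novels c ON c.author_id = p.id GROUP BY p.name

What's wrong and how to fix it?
Bug: INNER JOIN drops authors rows that have no matching novels rows

Fix: Switch to LEFT JOIN to retain unmatched parent rows

Corrected query:
SELECT p.name, COUNT(c.id) FROM authors p LEFT JOIN novels c ON c.author_id = p.id GROUP BY p.name

Result:
name    | COUNT(c.id)
--------+------------
Asimov  | 3          
Atwood  | 0          
Tolkien | 5          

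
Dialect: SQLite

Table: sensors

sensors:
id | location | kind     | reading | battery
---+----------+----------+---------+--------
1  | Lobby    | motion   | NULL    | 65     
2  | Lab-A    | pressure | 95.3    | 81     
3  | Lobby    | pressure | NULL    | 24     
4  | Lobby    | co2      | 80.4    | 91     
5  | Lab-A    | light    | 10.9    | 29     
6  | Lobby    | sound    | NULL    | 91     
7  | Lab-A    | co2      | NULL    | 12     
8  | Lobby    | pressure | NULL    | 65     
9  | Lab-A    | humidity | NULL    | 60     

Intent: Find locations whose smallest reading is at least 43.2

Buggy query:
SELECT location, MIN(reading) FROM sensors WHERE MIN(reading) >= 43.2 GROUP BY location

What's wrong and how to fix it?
Bug: Aggregates like MIN are computed per group after WHERE runs

Fix: Replace WHERE with HAVING after the GROUP BY

Corrected query:
SELECT location, MIN(reading) FROM sensors GROUP BY location HAVING MIN(reading) >= 43.2

Result:
location | MIN(reading)
---------+-------------
Lobby    | 80.4        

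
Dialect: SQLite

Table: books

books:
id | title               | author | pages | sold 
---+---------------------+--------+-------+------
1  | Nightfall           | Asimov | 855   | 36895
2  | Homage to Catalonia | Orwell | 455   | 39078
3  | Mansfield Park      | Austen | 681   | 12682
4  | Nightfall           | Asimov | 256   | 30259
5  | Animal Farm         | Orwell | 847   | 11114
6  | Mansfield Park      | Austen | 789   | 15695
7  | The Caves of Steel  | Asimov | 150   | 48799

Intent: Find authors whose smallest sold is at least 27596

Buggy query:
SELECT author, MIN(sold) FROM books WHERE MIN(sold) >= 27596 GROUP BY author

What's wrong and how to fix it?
Bug: MIN() in WHERE is a misuse of aggregate

Fix: Use HAVING for the per-group MIN condition

Corrected query:
SELECT author, MIN(sold) FROM books GROUP BY author HAVING MIN(sold) >= 27596

Result:
author | MIN(sold)
-------+----------
Asimov | 30259    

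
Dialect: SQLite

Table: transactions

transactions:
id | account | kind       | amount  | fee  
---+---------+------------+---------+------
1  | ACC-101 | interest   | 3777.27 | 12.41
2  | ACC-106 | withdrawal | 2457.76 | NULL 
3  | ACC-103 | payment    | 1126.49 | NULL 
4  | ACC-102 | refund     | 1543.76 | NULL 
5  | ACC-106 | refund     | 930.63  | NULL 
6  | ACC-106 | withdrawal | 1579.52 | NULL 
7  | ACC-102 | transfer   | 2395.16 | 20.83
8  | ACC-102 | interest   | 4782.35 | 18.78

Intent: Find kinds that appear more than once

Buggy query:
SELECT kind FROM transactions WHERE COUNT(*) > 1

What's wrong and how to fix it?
Bug: WHERE can't reference COUNT(*); aggregates are computed after WHERE

Fix: GROUP BY kind, then filter groups with HAVING COUNT(*) > 1

Corrected query:
SELECT kind FROM transactions GROUP BY kind HAVING COUNT(*) > 1

Result:
kind      
----------
interest  
refund    
withdrawal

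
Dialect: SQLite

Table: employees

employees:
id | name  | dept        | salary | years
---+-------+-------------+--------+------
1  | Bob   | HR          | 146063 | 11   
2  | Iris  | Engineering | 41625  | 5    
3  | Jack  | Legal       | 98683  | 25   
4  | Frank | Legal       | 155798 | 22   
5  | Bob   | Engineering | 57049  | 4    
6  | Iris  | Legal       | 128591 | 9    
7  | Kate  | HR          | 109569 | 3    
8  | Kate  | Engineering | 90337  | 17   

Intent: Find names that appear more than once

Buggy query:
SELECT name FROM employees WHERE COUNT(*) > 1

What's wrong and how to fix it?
Bug: WHERE can't reference COUNT(*); aggregates are computed after WHERE

Fix: Group first, then use HAVING for the count condition

Corrected query:
SELECT name FROM employees GROUP BY name HAVING COUNT(*) > 1

Result:
name
----
Bob 
Iris
Kate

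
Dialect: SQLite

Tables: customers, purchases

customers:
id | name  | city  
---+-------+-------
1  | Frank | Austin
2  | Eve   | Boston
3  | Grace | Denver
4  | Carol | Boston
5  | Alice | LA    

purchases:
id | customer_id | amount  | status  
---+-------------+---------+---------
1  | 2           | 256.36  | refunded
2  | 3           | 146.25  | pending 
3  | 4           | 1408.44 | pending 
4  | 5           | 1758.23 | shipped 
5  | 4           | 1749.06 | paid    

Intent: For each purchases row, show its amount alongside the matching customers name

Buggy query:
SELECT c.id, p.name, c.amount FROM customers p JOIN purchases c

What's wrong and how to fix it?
Bug: JOIN with no ON clause produces a cartesian product; every purchases row pairs with every customers row

Fix: Add ON c.customer_id = p.id to the JOIN

Corrected query:
SELECT c.id, p.name, c.amount FROM customers p JOIN purchases c ON c.customer_id = p.id

Result:
id | name  | amount 
---+-------+--------
1  | Eve   | 256.36 
2  | Grace | 146.25 
3  | Carol | 1408.44
4  | Alice | 1758.23
5  | Carol | 1749.06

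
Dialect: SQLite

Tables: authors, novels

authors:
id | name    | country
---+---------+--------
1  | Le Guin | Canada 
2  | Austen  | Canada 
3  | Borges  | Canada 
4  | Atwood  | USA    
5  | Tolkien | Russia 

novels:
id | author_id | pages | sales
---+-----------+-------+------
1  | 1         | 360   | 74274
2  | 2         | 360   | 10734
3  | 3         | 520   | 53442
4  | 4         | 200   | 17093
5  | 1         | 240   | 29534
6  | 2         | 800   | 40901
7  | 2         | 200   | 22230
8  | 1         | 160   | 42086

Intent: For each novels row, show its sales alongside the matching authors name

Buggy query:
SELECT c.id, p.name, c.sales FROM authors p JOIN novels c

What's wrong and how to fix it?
Bug: JOIN with no ON clause produces a cartesian product; every novels row pairs with every authors row

Fix: Specify the join condition linking the foreign key to the parent id

Corrected query:
SELECT c.id, p.name, c.sales FROM authors p JOIN novels c ON c.author_id = p.id

Result:
id | name    | sales
---+---------+------
1  | Le Guin | 74274
2  | Austen  | 10734
3  | Borges  | 53442
4  | Atwood  | 17093
5  | Le Guin | 29534
6  | Austen  | 40901
7  | Austen  | 22230
8  | Le Guin | 42086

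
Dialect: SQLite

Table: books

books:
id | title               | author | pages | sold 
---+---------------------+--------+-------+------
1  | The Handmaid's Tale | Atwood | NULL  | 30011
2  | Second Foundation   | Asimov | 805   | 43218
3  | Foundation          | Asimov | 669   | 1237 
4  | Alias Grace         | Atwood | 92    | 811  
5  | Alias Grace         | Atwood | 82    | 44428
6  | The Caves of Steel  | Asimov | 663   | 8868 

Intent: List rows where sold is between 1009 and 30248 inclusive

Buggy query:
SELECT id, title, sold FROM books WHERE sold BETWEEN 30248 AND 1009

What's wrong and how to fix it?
Bug: BETWEEN expects the lower bound first; with 30248 AND 1009 the range is empty

Fix: Write BETWEEN 1009 AND 30248

Corrected query:
SELECT id, title, sold FROM books WHERE sold BETWEEN 1009 AND 30248

Result:
id | title               | sold 
---+---------------------+------
1  | The Handmaid's Tale | 30011
3  | Foundation          | 1237 
6  | The Caves of Steel  | 8868 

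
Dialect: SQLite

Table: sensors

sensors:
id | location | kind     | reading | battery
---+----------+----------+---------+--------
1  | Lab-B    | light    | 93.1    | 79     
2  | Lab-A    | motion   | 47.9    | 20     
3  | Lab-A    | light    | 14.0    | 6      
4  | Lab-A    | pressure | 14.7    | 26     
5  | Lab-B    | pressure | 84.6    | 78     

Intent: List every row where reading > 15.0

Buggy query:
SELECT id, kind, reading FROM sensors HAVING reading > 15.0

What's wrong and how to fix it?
Bug: This is a non-aggregate query (no GROUP BY, no aggregates), so in SQLite the HAVING clause is invalid here; a row-level condition belongs in WHERE

Fix: Replace HAVING with WHERE since the condition applies to individual rows

Corrected query:
SELECT id, kind, reading FROM sensors WHERE reading > 15.0

Result:
id | kind     | reading
---+----------+--------
1  | light    | 93.1   
2  | motion   | 47.9   
5  | pressure | 84.6   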